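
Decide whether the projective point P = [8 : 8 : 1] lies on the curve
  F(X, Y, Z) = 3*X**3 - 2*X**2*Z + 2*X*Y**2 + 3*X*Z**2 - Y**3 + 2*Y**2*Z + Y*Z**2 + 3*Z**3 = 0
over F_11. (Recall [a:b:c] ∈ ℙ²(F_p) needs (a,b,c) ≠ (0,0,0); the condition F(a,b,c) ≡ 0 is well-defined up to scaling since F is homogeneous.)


F(8,8,1) ≡ 4 (mod 11); P is NOT on the curve.

Evaluate F(8, 8, 1) term-by-term (mod 11).
  3*X**3 ↦ 3·512·1·1 = 1536
  -2*X**2*Z ↦ -2·64·1·1 = -128
  2*X*Y**2 ↦ 2·8·64·1 = 1024
  3*X*Z**2 ↦ 3·8·1·1 = 24
  -Y**3 ↦ -1·1·512·1 = -512
  2*Y**2*Z ↦ 2·1·64·1 = 128
  Y*Z**2 ↦ 1·1·8·1 = 8
  3*Z**3 ↦ 3·1·1·1 = 3
Sum: F(8, 8, 1) = (1536) + (-128) + (1024) + (24) + (-512) + (128) + (8) + (3) = 2083.
Reducing mod 11: 2083 ≡ 4 (mod 11).
Since F(a, b, c) ≡ 4 ≠ 0 (mod 11), P does NOT lie on the curve.


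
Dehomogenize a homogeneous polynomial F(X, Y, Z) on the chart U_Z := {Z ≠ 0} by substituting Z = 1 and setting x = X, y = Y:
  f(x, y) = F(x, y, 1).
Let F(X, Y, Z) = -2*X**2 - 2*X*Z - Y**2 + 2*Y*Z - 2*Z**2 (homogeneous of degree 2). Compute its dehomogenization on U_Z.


f(x, y) = -2*x**2 - 2*x - y**2 + 2*y - 2

On U_Z we set Z = 1. Each monomial c·X^i·Y^j·Z^k in F becomes c·x^i·y^j·1^k = c·x^i·y^j.
Substituting Z = 1: F(X, Y, 1) = -2*x**2 - 2*x - y**2 + 2*y - 2.
Note: deg(f) ≤ deg(F) = 2; strict inequality happens when F is divisible by Z (lost terms).


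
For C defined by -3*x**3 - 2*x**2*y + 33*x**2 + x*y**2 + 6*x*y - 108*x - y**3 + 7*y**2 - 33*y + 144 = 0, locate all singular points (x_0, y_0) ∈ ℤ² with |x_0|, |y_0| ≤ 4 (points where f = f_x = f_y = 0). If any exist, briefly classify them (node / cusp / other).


Singular points: {(3, 3)}; classification: cusp.

Compute partial derivatives:
  f_x = -9*x**2 - 4*x*y + 66*x + y**2 + 6*y - 108.
  f_y = -2*x**2 + 2*x*y + 6*x - 3*y**2 + 14*y - 33.
Scan x_0 ∈ {−4, ..., 4}. For each x_0, f_y(x_0, y) is a polynomial in y; find its integer roots y ∈ {−4, ..., 4}, then test f_x and f at those candidates.
  x = -4: f_y(-4, y) = -3*y**2 + 6*y - 89; no integer root y with |y| ≤ 4.
  x = -3: f_y(-3, y) = -3*y**2 + 8*y - 69; no integer root y with |y| ≤ 4.
  x = -2: f_y(-2, y) = -3*y**2 + 10*y - 53; no integer root y with |y| ≤ 4.
  x = -1: f_y(-1, y) = -3*y**2 + 12*y - 41; no integer root y with |y| ≤ 4.
  x = 0: f_y(0, y) = -3*y**2 + 14*y - 33; no integer root y with |y| ≤ 4.
  x = 1: f_y(1, y) = -3*y**2 + 16*y - 29; no integer root y with |y| ≤ 4.
  x = 2: f_y(2, y) = -3*y**2 + 18*y - 29; no integer root y with |y| ≤ 4.
  x = 3: f_y(3, y) = -3*y**2 + 20*y - 33; vanishes at y ∈ {3}. (3, 3): f_x = 0, f = 0 — SINGULAR.
  x = 4: f_y(4, y) = -3*y**2 + 22*y - 41; no integer root y with |y| ≤ 4.
Only singular point on the grid: (3, 3).
Classify: substitute x = 3 + u, y = 3 + v and expand: f = -3*u**3 - 2*u**2*v + u*v**2 - v**3 + v**2.
No constant or linear terms (consistent with a singular point). Quadratic part: v**2. Cubic part: -3*u**3 - 2*u**2*v + u*v**2 - v**3.
The quadratic part v**2 is a perfect square, so there is a single (double) tangent line v = 0, i.e. y = 3. Restricting the cubic part to that line (v = 0) leaves -3*u**3 ≠ 0, so f is not divisible by v and the branch is v² ≈ 3*u**3 to lowest order — this is a cusp.
Classification: cusp.


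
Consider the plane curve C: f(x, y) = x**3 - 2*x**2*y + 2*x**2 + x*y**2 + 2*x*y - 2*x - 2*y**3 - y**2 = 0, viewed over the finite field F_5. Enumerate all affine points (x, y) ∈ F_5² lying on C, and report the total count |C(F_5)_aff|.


Affine F_5-points: {(0, 0), (0, 2), (1, 2), (2, 3), (3, 4), (4, 1)}; count = 6.

For each of the 25 pairs (x, y) ∈ F_5², evaluate f(x, y) mod 5. Record the zeros.
  x = 0: [0↦0, 1↦2, 2↦0, 3↦2, 4↦1]  zeros at y ∈ {0, 2}
  x = 1: [0↦1, 1↦4, 2↦0, 3↦2, 4↦3]  zeros at y ∈ {2}
  x = 2: [0↦2, 1↦2, 2↦2, 3↦0, 4↦4]  zeros at y ∈ {3}
  x = 3: [0↦4, 1↦2, 2↦2, 3↦2, 4↦0]  zeros at y ∈ {4}
  x = 4: [0↦3, 1↦0, 2↦1, 3↦4, 4↦2]  zeros at y ∈ {1}
Collecting zeros: affine points = {(0, 0), (0, 2), (1, 2), (2, 3), (3, 4), (4, 1)}.
Total count |C(F_5)_aff| = 6.


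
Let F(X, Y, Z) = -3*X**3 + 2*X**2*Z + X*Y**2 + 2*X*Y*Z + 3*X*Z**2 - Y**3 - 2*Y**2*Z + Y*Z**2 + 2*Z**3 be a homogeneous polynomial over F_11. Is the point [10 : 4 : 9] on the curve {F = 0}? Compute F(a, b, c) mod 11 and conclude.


F(10,4,9) ≡ 9 (mod 11); P is NOT on the curve.

Evaluate F(10, 4, 9) term-by-term (mod 11).
  -3*X**3 ↦ -3·1000·1·1 = -3000
  2*X**2*Z ↦ 2·100·1·9 = 1800
  X*Y**2 ↦ 1·10·16·1 = 160
  2*X*Y*Z ↦ 2·10·4·9 = 720
  3*X*Z**2 ↦ 3·10·1·81 = 2430
  -Y**3 ↦ -1·1·64·1 = -64
  -2*Y**2*Z ↦ -2·1·16·9 = -288
  Y*Z**2 ↦ 1·1·4·81 = 324
  2*Z**3 ↦ 2·1·1·729 = 1458
Sum: F(10, 4, 9) = (-3000) + (1800) + (160) + (720) + (2430) + (-64) + (-288) + (324) + (1458) = 3540.
Reducing mod 11: 3540 ≡ 9 (mod 11).
Since F(a, b, c) ≡ 9 ≠ 0 (mod 11), P does NOT lie on the curve.


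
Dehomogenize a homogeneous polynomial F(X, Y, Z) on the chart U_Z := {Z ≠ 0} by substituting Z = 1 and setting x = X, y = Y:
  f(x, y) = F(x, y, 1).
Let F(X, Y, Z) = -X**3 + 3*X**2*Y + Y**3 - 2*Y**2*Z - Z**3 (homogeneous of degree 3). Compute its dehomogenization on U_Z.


f(x, y) = -x**3 + 3*x**2*y + y**3 - 2*y**2 - 1

On U_Z we set Z = 1. Each monomial c·X^i·Y^j·Z^k in F becomes c·x^i·y^j·1^k = c·x^i·y^j.
Substituting Z = 1: F(X, Y, 1) = -x**3 + 3*x**2*y + y**3 - 2*y**2 - 1.
Note: deg(f) ≤ deg(F) = 3; strict inequality happens when F is divisible by Z (lost terms).


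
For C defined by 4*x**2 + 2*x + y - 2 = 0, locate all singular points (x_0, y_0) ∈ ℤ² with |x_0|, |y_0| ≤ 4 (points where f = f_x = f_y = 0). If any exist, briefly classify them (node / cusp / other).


No singular points in the scanned grid; C is smooth there.

Compute partial derivatives:
  f_x = 8*x + 2.
  f_y = 1.
f_y = 1 is a nonzero constant, so f_y never vanishes: no point (x, y) can satisfy f = f_x = f_y = 0. In particular no (x, y) ∈ {−4, ..., 4}² is singular; the curve is smooth.


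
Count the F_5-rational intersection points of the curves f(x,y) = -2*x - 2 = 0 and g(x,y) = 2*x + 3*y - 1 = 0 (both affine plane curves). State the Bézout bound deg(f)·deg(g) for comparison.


Common zeros: {(4, 1)}; count = 1; Bézout bound = 1.

deg(f) = 1, deg(g) = 1, so Bézout bound = 1.
Scan x ∈ F_5. For each x, list the y ∈ F_5 with f(x, y) ≡ 0 and those with g(x, y) ≡ 0 (mod 5); the common zeros in that column are the intersection.
  x = 0: f ≡ 0 at y ∈ ∅; g ≡ 0 at y ∈ {2}; common: ∅.
  x = 1: f ≡ 0 at y ∈ ∅; g ≡ 0 at y ∈ {3}; common: ∅.
  x = 2: f ≡ 0 at y ∈ ∅; g ≡ 0 at y ∈ {4}; common: ∅.
  x = 3: f ≡ 0 at y ∈ ∅; g ≡ 0 at y ∈ {0}; common: ∅.
  x = 4: f ≡ 0 at y ∈ {0, 1, 2, 3, 4}; g ≡ 0 at y ∈ {1}; common: {1}.
Collecting: common zeros = {(4, 1)}, so the count is 1.
Comparison with the Bézout bound: 1 ≤ 1 = deg(f)·deg(g), as expected for curves with no common component (the bound is attained).


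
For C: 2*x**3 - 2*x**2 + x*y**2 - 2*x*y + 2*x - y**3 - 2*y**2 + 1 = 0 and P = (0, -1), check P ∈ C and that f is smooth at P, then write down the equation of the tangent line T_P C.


Tangent line at P: 5*x + y + 1 = 0.

Step 1: f(0, -1) = 0, so P lies on C.
Step 2: partial derivatives
  f_x(x, y) = 6*x**2 - 4*x + y**2 - 2*y + 2, f_y(x, y) = 2*x*y - 2*x - 3*y**2 - 4*y.
  f_x(P) = 5, f_y(P) = 1 (gradient nonzero, so P is smooth).
Step 3: tangent line at P: 5·(x − 0) + 1·(y − -1) = 0.
Expanding: 5*x + y + 1 = 0.


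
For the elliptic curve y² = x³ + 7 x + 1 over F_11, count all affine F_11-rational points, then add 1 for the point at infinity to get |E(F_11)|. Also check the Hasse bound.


Affine points = {(0, 1), (0, 10), (1, 3), (1, 8), (2, 1), (2, 10), (3, 4), (3, 7), (4, 4), (4, 7), (9, 1), (9, 10), (10, 2), (10, 9)}; affine count = 14; |E(F_11)| = 15.

Discriminant check: Δ ∝ 4a³ + 27b² = 4·7³ + 27·1² = 4·343 + 27·1 ≡ 2 (mod 11). Nonzero ⇒ E is nonsingular.
For each x ∈ F_11, compute rhs = x³ + 7·x + 1 mod 11, then count y ∈ F_11 with y² ≡ rhs.
  x = 0: rhs = 1, matching y values: 1, 10 (2 points).
  x = 1: rhs = 9, matching y values: 3, 8 (2 points).
  x = 2: rhs = 1, matching y values: 1, 10 (2 points).
  x = 3: rhs = 5, matching y values: 4, 7 (2 points).
  x = 4: rhs = 5, matching y values: 4, 7 (2 points).
  x = 5: rhs = 7, matching y values: none (0 points).
  x = 6: rhs = 6, matching y values: none (0 points).
  x = 7: rhs = 8, matching y values: none (0 points).
  x = 8: rhs = 8, matching y values: none (0 points).
  x = 9: rhs = 1, matching y values: 1, 10 (2 points).
  x = 10: rhs = 4, matching y values: 2, 9 (2 points).
Total affine count: 14.
Full point count |E(F_11)| = 14 + 1 = 15.
Hasse bound: |15 − (11+1)| = |3| = 3 ≤ 2√11 ≈ 6.6332 ✓.


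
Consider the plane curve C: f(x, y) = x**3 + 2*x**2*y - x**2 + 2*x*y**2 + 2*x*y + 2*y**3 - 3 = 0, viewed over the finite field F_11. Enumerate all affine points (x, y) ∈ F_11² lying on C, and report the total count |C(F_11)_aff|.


Affine F_11-points: {(0, 6), (2, 6), (4, 10), (6, 1), (8, 5), (9, 6), (9, 9), (10, 7), (10, 8)}; count = 9.

For each of the 121 pairs (x, y) ∈ F_11², evaluate f(x, y) mod 11. Record the zeros.
  x = 0: [0↦8, 1↦10, 2↦2, 3↦7, 4↦4, 5↦5, 6↦0, 7↦1, 8↦9, 9↦3, 10↦6]  zeros at y ∈ {6}
  x = 1: [0↦8, 1↦5, 2↦7, 3↦4, 4↦8, 5↦9, 6↦8, 7↦6, 8↦4, 9↦3, 10↦4]  zeros at y ∈ ∅
  x = 2: [0↦1, 1↦8, 2↦2, 3↦6, 4↦10, 5↦4, 6↦0, 7↦10, 8↦2, 9↦10, 10↦2]  zeros at y ∈ {6}
  x = 3: [0↦4, 1↦3, 2↦4, 3↦8, 4↦5, 5↦7, 6↦4, 7↦8, 8↦9, 9↦8, 10↦6]  zeros at y ∈ ∅
  x = 4: [0↦1, 1↦7, 2↦8, 3↦5, 4↦10, 5↦2, 6↦4, 7↦6, 8↦9, 9↦3, 10↦0]  zeros at y ∈ {10}
  x = 5: [0↦9, 1↦4, 2↦9, 3↦3, 4↦9, 5↦6, 6↦6, 7↦10, 8↦8, 9↦1, 10↦1]  zeros at y ∈ ∅
  x = 6: [0↦1, 1↦0, 2↦2, 3↦8, 4↦8, 5↦3, 6↦5, 7↦4, 8↦1, 9↦8, 10↦4]  zeros at y ∈ {1}
  x = 7: [0↦5, 1↦1, 2↦4, 3↦4, 4↦2, 5↦10, 6↦7, 7↦5, 8↦5, 9↦8, 10↦4]  zeros at y ∈ ∅
  x = 8: [0↦5, 1↦2, 2↦10, 3↦8, 4↦8, 5↦0, 6↦7, 7↦8, 8↦4, 9↦7, 10↦7]  zeros at y ∈ {5}
  x = 9: [0↦7, 1↦9, 2↦4, 3↦4, 4↦10, 5↦1, 6↦0, 7↦8, 8↦4, 9↦0, 10↦8]  zeros at y ∈ {6, 9}
  x = 10: [0↦6, 1↦6, 2↦3, 3↦9, 4↦3, 5↦8, 6↦3, 7↦0, 8↦0, 9↦4, 10↦2]  zeros at y ∈ {7, 8}
Collecting zeros: affine points = {(0, 6), (2, 6), (4, 10), (6, 1), (8, 5), (9, 6), (9, 9), (10, 7), (10, 8)}.
Total count |C(F_11)_aff| = 9.


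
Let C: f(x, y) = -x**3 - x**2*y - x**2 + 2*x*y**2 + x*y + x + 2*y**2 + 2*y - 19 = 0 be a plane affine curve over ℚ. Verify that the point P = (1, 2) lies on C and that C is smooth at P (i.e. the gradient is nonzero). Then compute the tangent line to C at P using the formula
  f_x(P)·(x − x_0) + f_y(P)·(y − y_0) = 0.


Tangent line at P: 2*x + 18*y - 38 = 0.

Step 1: f(1, 2) = 0, so P lies on C.
Step 2: partial derivatives
  f_x(x, y) = -3*x**2 - 2*x*y - 2*x + 2*y**2 + y + 1, f_y(x, y) = -x**2 + 4*x*y + x + 4*y + 2.
  f_x(P) = 2, f_y(P) = 18 (gradient nonzero, so P is smooth).
Step 3: tangent line at P: 2·(x − 1) + 18·(y − 2) = 0.
Expanding: 2*x + 18*y - 38 = 0.


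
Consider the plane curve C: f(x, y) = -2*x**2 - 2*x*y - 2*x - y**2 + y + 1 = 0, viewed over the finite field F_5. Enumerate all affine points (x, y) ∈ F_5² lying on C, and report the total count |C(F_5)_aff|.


Affine F_5-points: {(0, 3), (1, 1), (1, 3), (2, 1)}; count = 4.

For each of the 25 pairs (x, y) ∈ F_5², evaluate f(x, y) mod 5. Record the zeros.
  x = 0: [0↦1, 1↦1, 2↦4, 3↦0, 4↦4]  zeros at y ∈ {3}
  x = 1: [0↦2, 1↦0, 2↦1, 3↦0, 4↦2]  zeros at y ∈ {1, 3}
  x = 2: [0↦4, 1↦0, 2↦4, 3↦1, 4↦1]  zeros at y ∈ {1}
  x = 3: [0↦2, 1↦1, 2↦3, 3↦3, 4↦1]  zeros at y ∈ ∅
  x = 4: [0↦1, 1↦3, 2↦3, 3↦1, 4↦2]  zeros at y ∈ ∅
Collecting zeros: affine points = {(0, 3), (1, 1), (1, 3), (2, 1)}.
Total count |C(F_5)_aff| = 4.


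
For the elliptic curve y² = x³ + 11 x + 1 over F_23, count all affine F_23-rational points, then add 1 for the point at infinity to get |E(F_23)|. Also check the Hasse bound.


Affine points = {(0, 1), (0, 22), (1, 6), (1, 17), (2, 10), (2, 13), (8, 7), (8, 16), (9, 1), (9, 22), (11, 2), (11, 21), (13, 8), (13, 15), (14, 1), (14, 22), (16, 8), (16, 15), (17, 8), (17, 15), (19, 10), (19, 13), (22, 9), (22, 14)}; affine count = 24; |E(F_23)| = 25.

Discriminant check: Δ ∝ 4a³ + 27b² = 4·11³ + 27·1² = 4·1331 + 27·1 ≡ 15 (mod 23). Nonzero ⇒ E is nonsingular.
For each x ∈ F_23, compute rhs = x³ + 11·x + 1 mod 23, then count y ∈ F_23 with y² ≡ rhs.
  x = 0: rhs = 1, matching y values: 1, 22 (2 points).
  x = 1: rhs = 13, matching y values: 6, 17 (2 points).
  x = 2: rhs = 8, matching y values: 10, 13 (2 points).
  x = 3: rhs = 15, matching y values: none (0 points).
  x = 4: rhs = 17, matching y values: none (0 points).
  x = 5: rhs = 20, matching y values: none (0 points).
  x = 6: rhs = 7, matching y values: none (0 points).
  x = 7: rhs = 7, matching y values: none (0 points).
  x = 8: rhs = 3, matching y values: 7, 16 (2 points).
  x = 9: rhs = 1, matching y values: 1, 22 (2 points).
  x = 10: rhs = 7, matching y values: none (0 points).
  x = 11: rhs = 4, matching y values: 2, 21 (2 points).
  x = 12: rhs = 21, matching y values: none (0 points).
  x = 13: rhs = 18, matching y values: 8, 15 (2 points).
  x = 14: rhs = 1, matching y values: 1, 22 (2 points).
  x = 15: rhs = 22, matching y values: none (0 points).
  x = 16: rhs = 18, matching y values: 8, 15 (2 points).
  x = 17: rhs = 18, matching y values: 8, 15 (2 points).
  x = 18: rhs = 5, matching y values: none (0 points).
  x = 19: rhs = 8, matching y values: 10, 13 (2 points).
  x = 20: rhs = 10, matching y values: none (0 points).
  x = 21: rhs = 17, matching y values: none (0 points).
  x = 22: rhs = 12, matching y values: 9, 14 (2 points).
Total affine count: 24.
Full point count |E(F_23)| = 24 + 1 = 25.
Hasse bound: |25 − (23+1)| = |1| = 1 ≤ 2√23 ≈ 9.5917 ✓.


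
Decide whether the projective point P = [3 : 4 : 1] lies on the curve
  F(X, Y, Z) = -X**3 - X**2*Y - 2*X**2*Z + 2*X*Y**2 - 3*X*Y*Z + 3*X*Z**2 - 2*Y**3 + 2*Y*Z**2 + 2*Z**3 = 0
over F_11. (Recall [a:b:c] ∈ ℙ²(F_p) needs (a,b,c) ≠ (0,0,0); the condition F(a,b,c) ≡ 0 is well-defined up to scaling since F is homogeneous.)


F(3,4,1) ≡ 2 (mod 11); P is NOT on the curve.

Evaluate F(3, 4, 1) term-by-term (mod 11).
  -X**3 ↦ -1·27·1·1 = -27
  -X**2*Y ↦ -1·9·4·1 = -36
  -2*X**2*Z ↦ -2·9·1·1 = -18
  2*X*Y**2 ↦ 2·3·16·1 = 96
  -3*X*Y*Z ↦ -3·3·4·1 = -36
  3*X*Z**2 ↦ 3·3·1·1 = 9
  -2*Y**3 ↦ -2·1·64·1 = -128
  2*Y*Z**2 ↦ 2·1·4·1 = 8
  2*Z**3 ↦ 2·1·1·1 = 2
Sum: F(3, 4, 1) = (-27) + (-36) + (-18) + (96) + (-36) + (9) + (-128) + (8) + (2) = -130.
Reducing mod 11: -130 ≡ 2 (mod 11).
Since F(a, b, c) ≡ 2 ≠ 0 (mod 11), P does NOT lie on the curve.


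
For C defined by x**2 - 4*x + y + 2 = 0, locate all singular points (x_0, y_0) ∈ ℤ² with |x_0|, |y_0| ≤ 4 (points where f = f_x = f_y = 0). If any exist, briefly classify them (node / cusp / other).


No singular points in the scanned grid; C is smooth there.

Compute partial derivatives:
  f_x = 2*x - 4.
  f_y = 1.
f_y = 1 is a nonzero constant, so f_y never vanishes: no point (x, y) can satisfy f = f_x = f_y = 0. In particular no (x, y) ∈ {−4, ..., 4}² is singular; the curve is smooth.


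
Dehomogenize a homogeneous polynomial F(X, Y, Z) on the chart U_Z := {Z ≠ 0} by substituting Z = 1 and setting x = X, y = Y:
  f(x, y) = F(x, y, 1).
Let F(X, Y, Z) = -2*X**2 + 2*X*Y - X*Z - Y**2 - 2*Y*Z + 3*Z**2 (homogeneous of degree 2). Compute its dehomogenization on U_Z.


f(x, y) = -2*x**2 + 2*x*y - x - y**2 - 2*y + 3

On U_Z we set Z = 1. Each monomial c·X^i·Y^j·Z^k in F becomes c·x^i·y^j·1^k = c·x^i·y^j.
Substituting Z = 1: F(X, Y, 1) = -2*x**2 + 2*x*y - x - y**2 - 2*y + 3.
Note: deg(f) ≤ deg(F) = 2; strict inequality happens when F is divisible by Z (lost terms).


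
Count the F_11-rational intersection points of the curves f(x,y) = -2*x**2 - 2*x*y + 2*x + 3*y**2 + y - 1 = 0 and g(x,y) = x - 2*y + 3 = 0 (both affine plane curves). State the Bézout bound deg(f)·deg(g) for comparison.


Common zeros: ∅; count = 0; Bézout bound = 2.

deg(f) = 2, deg(g) = 1, so Bézout bound = 2.
Scan x ∈ F_11. For each x, list the y ∈ F_11 with f(x, y) ≡ 0 and those with g(x, y) ≡ 0 (mod 11); the common zeros in that column are the intersection.
  x = 0: f ≡ 0 at y ∈ ∅; g ≡ 0 at y ∈ {7}; common: ∅.
  x = 1: f ≡ 0 at y ∈ ∅; g ≡ 0 at y ∈ {2}; common: ∅.
  x = 2: f ≡ 0 at y ∈ {5, 7}; g ≡ 0 at y ∈ {8}; common: ∅.
  x = 3: f ≡ 0 at y ∈ {2, 7}; g ≡ 0 at y ∈ {3}; common: ∅.
  x = 4: f ≡ 0 at y ∈ ∅; g ≡ 0 at y ∈ {9}; common: ∅.
  x = 5: f ≡ 0 at y ∈ {5, 9}; g ≡ 0 at y ∈ {4}; common: ∅.
  x = 6: f ≡ 0 at y ∈ ∅; g ≡ 0 at y ∈ {10}; common: ∅.
  x = 7: f ≡ 0 at y ∈ {2, 6}; g ≡ 0 at y ∈ {5}; common: ∅.
  x = 8: f ≡ 0 at y ∈ ∅; g ≡ 0 at y ∈ {0}; common: ∅.
  x = 9: f ≡ 0 at y ∈ {4, 9}; g ≡ 0 at y ∈ {6}; common: ∅.
  x = 10: f ≡ 0 at y ∈ {4, 6}; g ≡ 0 at y ∈ {1}; common: ∅.
Collecting: common zeros = ∅, so the count is 0.
Comparison with the Bézout bound: 0 ≤ 2 = deg(f)·deg(g), as expected for curves with no common component (the affine F_11-count falls short of the bound because intersections may lie at infinity, over extension fields, or carry multiplicity).


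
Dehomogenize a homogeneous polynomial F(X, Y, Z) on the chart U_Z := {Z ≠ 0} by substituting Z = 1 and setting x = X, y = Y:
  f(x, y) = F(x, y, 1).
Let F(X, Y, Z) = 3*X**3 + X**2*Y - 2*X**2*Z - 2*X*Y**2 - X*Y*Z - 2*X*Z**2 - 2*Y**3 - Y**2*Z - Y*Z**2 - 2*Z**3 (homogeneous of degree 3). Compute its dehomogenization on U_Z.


f(x, y) = 3*x**3 + x**2*y - 2*x**2 - 2*x*y**2 - x*y - 2*x - 2*y**3 - y**2 - y - 2

On U_Z we set Z = 1. Each monomial c·X^i·Y^j·Z^k in F becomes c·x^i·y^j·1^k = c·x^i·y^j.
Substituting Z = 1: F(X, Y, 1) = 3*x**3 + x**2*y - 2*x**2 - 2*x*y**2 - x*y - 2*x - 2*y**3 - y**2 - y - 2.
Note: deg(f) ≤ deg(F) = 3; strict inequality happens when F is divisible by Z (lost terms).


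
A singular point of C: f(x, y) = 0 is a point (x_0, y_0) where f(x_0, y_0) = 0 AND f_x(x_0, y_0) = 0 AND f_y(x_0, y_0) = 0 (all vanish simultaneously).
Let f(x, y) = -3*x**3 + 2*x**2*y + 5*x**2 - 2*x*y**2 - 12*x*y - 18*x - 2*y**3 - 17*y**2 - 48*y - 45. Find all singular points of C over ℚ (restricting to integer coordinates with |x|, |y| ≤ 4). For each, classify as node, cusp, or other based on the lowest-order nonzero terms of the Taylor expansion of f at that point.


Singular points: {(0, -3)}; classification: node.

Compute partial derivatives:
  f_x = -9*x**2 + 4*x*y + 10*x - 2*y**2 - 12*y - 18.
  f_y = 2*x**2 - 4*x*y - 12*x - 6*y**2 - 34*y - 48.
Scan x_0 ∈ {−4, ..., 4}. For each x_0, f_y(x_0, y) is a polynomial in y; find its integer roots y ∈ {−4, ..., 4}, then test f_x and f at those candidates.
  x = -4: f_y(-4, y) = -6*y**2 - 18*y + 32; no integer root y with |y| ≤ 4.
  x = -3: f_y(-3, y) = -6*y**2 - 22*y + 6; no integer root y with |y| ≤ 4.
  x = -2: f_y(-2, y) = -6*y**2 - 26*y - 16; no integer root y with |y| ≤ 4.
  x = -1: f_y(-1, y) = -6*y**2 - 30*y - 34; no integer root y with |y| ≤ 4.
  x = 0: f_y(0, y) = -6*y**2 - 34*y - 48; vanishes at y ∈ {-3}. (0, -3): f_x = 0, f = 0 — SINGULAR.
  x = 1: f_y(1, y) = -6*y**2 - 38*y - 58; no integer root y with |y| ≤ 4.
  x = 2: f_y(2, y) = -6*y**2 - 42*y - 64; no integer root y with |y| ≤ 4.
  x = 3: f_y(3, y) = -6*y**2 - 46*y - 66; no integer root y with |y| ≤ 4.
  x = 4: f_y(4, y) = -6*y**2 - 50*y - 64; no integer root y with |y| ≤ 4.
Only singular point on the grid: (0, -3).
Classify: substitute x = 0 + u, y = -3 + v and expand: f = -3*u**3 + 2*u**2*v - u**2 - 2*u*v**2 - 2*v**3 + v**2.
No constant or linear terms (consistent with a singular point). Quadratic part: -u**2 + v**2. Cubic part: -3*u**3 + 2*u**2*v - 2*u*v**2 - 2*v**3.
The quadratic part v**2 - u**2 = (v − u)(v + u) splits into two distinct linear factors, so there are two distinct tangent lines y − -3 = ±(x − 0) — this is a node (ordinary double point).
Classification: node.


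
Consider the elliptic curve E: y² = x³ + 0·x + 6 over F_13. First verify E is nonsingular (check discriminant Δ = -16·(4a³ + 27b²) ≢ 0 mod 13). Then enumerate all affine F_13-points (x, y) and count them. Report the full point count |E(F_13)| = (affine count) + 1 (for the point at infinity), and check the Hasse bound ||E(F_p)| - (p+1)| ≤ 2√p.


Affine points = {(2, 1), (2, 12), (5, 1), (5, 12), (6, 1), (6, 12)}; affine count = 6; |E(F_13)| = 7.

Discriminant check: Δ ∝ 4a³ + 27b² = 4·0³ + 27·6² = 4·0 + 27·36 ≡ 10 (mod 13). Nonzero ⇒ E is nonsingular.
For each x ∈ F_13, compute rhs = x³ + 0·x + 6 mod 13, then count y ∈ F_13 with y² ≡ rhs.
  x = 0: rhs = 6, matching y values: none (0 points).
  x = 1: rhs = 7, matching y values: none (0 points).
  x = 2: rhs = 1, matching y values: 1, 12 (2 points).
  x = 3: rhs = 7, matching y values: none (0 points).
  x = 4: rhs = 5, matching y values: none (0 points).
  x = 5: rhs = 1, matching y values: 1, 12 (2 points).
  x = 6: rhs = 1, matching y values: 1, 12 (2 points).
  x = 7: rhs = 11, matching y values: none (0 points).
  x = 8: rhs = 11, matching y values: none (0 points).
  x = 9: rhs = 7, matching y values: none (0 points).
  x = 10: rhs = 5, matching y values: none (0 points).
  x = 11: rhs = 11, matching y values: none (0 points).
  x = 12: rhs = 5, matching y values: none (0 points).
Total affine count: 6.
Full point count |E(F_13)| = 6 + 1 = 7.
Hasse bound: |7 − (13+1)| = |-7| = 7 ≤ 2√13 ≈ 7.2111 ✓.


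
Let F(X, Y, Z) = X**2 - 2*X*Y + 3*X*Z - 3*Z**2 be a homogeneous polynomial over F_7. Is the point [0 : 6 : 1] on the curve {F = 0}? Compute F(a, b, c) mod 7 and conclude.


F(0,6,1) ≡ 4 (mod 7); P is NOT on the curve.

Evaluate F(0, 6, 1) term-by-term (mod 7).
  X**2 ↦ 1·0·1·1 = 0
  -2*X*Y ↦ -2·0·6·1 = 0
  3*X*Z ↦ 3·0·1·1 = 0
  -3*Z**2 ↦ -3·1·1·1 = -3
Sum: F(0, 6, 1) = (0) + (0) + (0) + (-3) = -3.
Reducing mod 7: -3 ≡ 4 (mod 7).
Since F(a, b, c) ≡ 4 ≠ 0 (mod 7), P does NOT lie on the curve.


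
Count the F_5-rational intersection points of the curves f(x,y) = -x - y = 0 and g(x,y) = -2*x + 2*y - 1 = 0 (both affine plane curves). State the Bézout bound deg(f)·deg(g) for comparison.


Common zeros: {(1, 4)}; count = 1; Bézout bound = 1.

deg(f) = 1, deg(g) = 1, so Bézout bound = 1.
Scan x ∈ F_5. For each x, list the y ∈ F_5 with f(x, y) ≡ 0 and those with g(x, y) ≡ 0 (mod 5); the common zeros in that column are the intersection.
  x = 0: f ≡ 0 at y ∈ {0}; g ≡ 0 at y ∈ {3}; common: ∅.
  x = 1: f ≡ 0 at y ∈ {4}; g ≡ 0 at y ∈ {4}; common: {4}.
  x = 2: f ≡ 0 at y ∈ {3}; g ≡ 0 at y ∈ {0}; common: ∅.
  x = 3: f ≡ 0 at y ∈ {2}; g ≡ 0 at y ∈ {1}; common: ∅.
  x = 4: f ≡ 0 at y ∈ {1}; g ≡ 0 at y ∈ {2}; common: ∅.
Collecting: common zeros = {(1, 4)}, so the count is 1.
Comparison with the Bézout bound: 1 ≤ 1 = deg(f)·deg(g), as expected for curves with no common component (the bound is attained).


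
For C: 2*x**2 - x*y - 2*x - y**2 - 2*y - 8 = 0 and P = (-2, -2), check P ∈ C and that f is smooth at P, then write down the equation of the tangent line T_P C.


Tangent line at P: -8*x + 4*y - 8 = 0.

Step 1: f(-2, -2) = 0, so P lies on C.
Step 2: partial derivatives
  f_x(x, y) = 4*x - y - 2, f_y(x, y) = -x - 2*y - 2.
  f_x(P) = -8, f_y(P) = 4 (gradient nonzero, so P is smooth).
Step 3: tangent line at P: -8·(x − -2) + 4·(y − -2) = 0.
Expanding: -8*x + 4*y - 8 = 0.


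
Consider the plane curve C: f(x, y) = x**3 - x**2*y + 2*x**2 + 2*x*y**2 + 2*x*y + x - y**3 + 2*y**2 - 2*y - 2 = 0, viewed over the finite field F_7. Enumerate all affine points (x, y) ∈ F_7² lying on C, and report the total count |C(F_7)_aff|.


Affine F_7-points: {(0, 4), (1, 5), (2, 2), (4, 0), (4, 4), (4, 6), (5, 4)}; count = 7.

For each of the 49 pairs (x, y) ∈ F_7², evaluate f(x, y) mod 7. Record the zeros.
  x = 0: [0↦5, 1↦4, 2↦1, 3↦4, 4↦0, 5↦4, 6↦3]  zeros at y ∈ {4}
  x = 1: [0↦2, 1↦4, 2↦1, 3↦1, 4↦5, 5↦0, 6↦1]  zeros at y ∈ {5}
  x = 2: [0↦2, 1↦5, 2↦0, 3↦2, 4↦5, 5↦3, 6↦4]  zeros at y ∈ {2}
  x = 3: [0↦4, 1↦6, 2↦4, 3↦6, 4↦6, 5↦5, 6↦4]  zeros at y ∈ ∅
  x = 4: [0↦0, 1↦6, 2↦5, 3↦5, 4↦0, 5↦5, 6↦0]  zeros at y ∈ {0, 4, 6}
  x = 5: [0↦3, 1↦4, 2↦2, 3↦5, 4↦0, 5↦2, 6↦5]  zeros at y ∈ {4}
  x = 6: [0↦5, 1↦6, 2↦1, 3↦5, 4↦5, 5↦2, 6↦4]  zeros at y ∈ ∅
Collecting zeros: affine points = {(0, 4), (1, 5), (2, 2), (4, 0), (4, 4), (4, 6), (5, 4)}.
Total count |C(F_7)_aff| = 7.


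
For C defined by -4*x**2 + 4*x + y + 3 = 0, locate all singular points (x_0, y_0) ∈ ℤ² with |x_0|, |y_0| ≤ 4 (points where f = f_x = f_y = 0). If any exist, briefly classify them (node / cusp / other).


No singular points in the scanned grid; C is smooth there.

Compute partial derivatives:
  f_x = 4 - 8*x.
  f_y = 1.
f_y = 1 is a nonzero constant, so f_y never vanishes: no point (x, y) can satisfy f = f_x = f_y = 0. In particular no (x, y) ∈ {−4, ..., 4}² is singular; the curve is smooth.


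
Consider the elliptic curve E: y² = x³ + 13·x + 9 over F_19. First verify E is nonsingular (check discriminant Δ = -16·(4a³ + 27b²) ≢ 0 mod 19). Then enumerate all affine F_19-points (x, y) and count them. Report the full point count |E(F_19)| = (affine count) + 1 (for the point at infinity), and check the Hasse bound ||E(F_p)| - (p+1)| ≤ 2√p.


Affine points = {(0, 3), (0, 16), (1, 2), (1, 17), (2, 9), (2, 10), (4, 7), (4, 12), (5, 3), (5, 16), (7, 5), (7, 14), (8, 6), (8, 13), (9, 0), (11, 1), (11, 18), (13, 0), (14, 3), (14, 16), (15, 8), (15, 11), (16, 0)}; affine count = 23; |E(F_19)| = 24.

Discriminant check: Δ ∝ 4a³ + 27b² = 4·13³ + 27·9² = 4·2197 + 27·81 ≡ 12 (mod 19). Nonzero ⇒ E is nonsingular.
For each x ∈ F_19, compute rhs = x³ + 13·x + 9 mod 19, then count y ∈ F_19 with y² ≡ rhs.
  x = 0: rhs = 9, matching y values: 3, 16 (2 points).
  x = 1: rhs = 4, matching y values: 2, 17 (2 points).
  x = 2: rhs = 5, matching y values: 9, 10 (2 points).
  x = 3: rhs = 18, matching y values: none (0 points).
  x = 4: rhs = 11, matching y values: 7, 12 (2 points).
  x = 5: rhs = 9, matching y values: 3, 16 (2 points).
  x = 6: rhs = 18, matching y values: none (0 points).
  x = 7: rhs = 6, matching y values: 5, 14 (2 points).
  x = 8: rhs = 17, matching y values: 6, 13 (2 points).
  x = 9: rhs = 0, matching y values: 0 (1 points).
  x = 10: rhs = 18, matching y values: none (0 points).
  x = 11: rhs = 1, matching y values: 1, 18 (2 points).
  x = 12: rhs = 12, matching y values: none (0 points).
  x = 13: rhs = 0, matching y values: 0 (1 points).
  x = 14: rhs = 9, matching y values: 3, 16 (2 points).
  x = 15: rhs = 7, matching y values: 8, 11 (2 points).
  x = 16: rhs = 0, matching y values: 0 (1 points).
  x = 17: rhs = 13, matching y values: none (0 points).
  x = 18: rhs = 14, matching y values: none (0 points).
Total affine count: 23.
Full point count |E(F_19)| = 23 + 1 = 24.
Hasse bound: |24 − (19+1)| = |4| = 4 ≤ 2√19 ≈ 8.7178 ✓.


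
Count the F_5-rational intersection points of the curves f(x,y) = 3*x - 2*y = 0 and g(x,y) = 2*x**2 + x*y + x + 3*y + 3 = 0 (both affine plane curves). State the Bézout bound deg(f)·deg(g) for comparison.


Common zeros: ∅; count = 0; Bézout bound = 2.

deg(f) = 1, deg(g) = 2, so Bézout bound = 2.
Scan x ∈ F_5. For each x, list the y ∈ F_5 with f(x, y) ≡ 0 and those with g(x, y) ≡ 0 (mod 5); the common zeros in that column are the intersection.
  x = 0: f ≡ 0 at y ∈ {0}; g ≡ 0 at y ∈ {4}; common: ∅.
  x = 1: f ≡ 0 at y ∈ {4}; g ≡ 0 at y ∈ {1}; common: ∅.
  x = 2: f ≡ 0 at y ∈ {3}; g ≡ 0 at y ∈ ∅; common: ∅.
  x = 3: f ≡ 0 at y ∈ {2}; g ≡ 0 at y ∈ {1}; common: ∅.
  x = 4: f ≡ 0 at y ∈ {1}; g ≡ 0 at y ∈ {3}; common: ∅.
Collecting: common zeros = ∅, so the count is 0.
Comparison with the Bézout bound: 0 ≤ 2 = deg(f)·deg(g), as expected for curves with no common component (the affine F_5-count falls short of the bound because intersections may lie at infinity, over extension fields, or carry multiplicity).


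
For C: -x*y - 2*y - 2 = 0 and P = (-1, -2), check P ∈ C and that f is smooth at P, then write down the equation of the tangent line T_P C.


Tangent line at P: 2*x - y = 0.

Step 1: f(-1, -2) = 0, so P lies on C.
Step 2: partial derivatives
  f_x(x, y) = -y, f_y(x, y) = -x - 2.
  f_x(P) = 2, f_y(P) = -1 (gradient nonzero, so P is smooth).
Step 3: tangent line at P: 2·(x − -1) + -1·(y − -2) = 0.
Expanding: 2*x - y = 0.


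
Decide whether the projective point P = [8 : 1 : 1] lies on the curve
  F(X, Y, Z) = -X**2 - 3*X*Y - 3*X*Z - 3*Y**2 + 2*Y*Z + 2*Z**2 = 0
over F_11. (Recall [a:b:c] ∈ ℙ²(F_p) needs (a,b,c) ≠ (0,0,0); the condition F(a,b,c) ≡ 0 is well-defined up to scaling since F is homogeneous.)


F(8,1,1) ≡ 10 (mod 11); P is NOT on the curve.

Evaluate F(8, 1, 1) term-by-term (mod 11).
  -X**2 ↦ -1·64·1·1 = -64
  -3*X*Y ↦ -3·8·1·1 = -24
  -3*X*Z ↦ -3·8·1·1 = -24
  -3*Y**2 ↦ -3·1·1·1 = -3
  2*Y*Z ↦ 2·1·1·1 = 2
  2*Z**2 ↦ 2·1·1·1 = 2
Sum: F(8, 1, 1) = (-64) + (-24) + (-24) + (-3) + (2) + (2) = -111.
Reducing mod 11: -111 ≡ 10 (mod 11).
Since F(a, b, c) ≡ 10 ≠ 0 (mod 11), P does NOT lie on the curve.


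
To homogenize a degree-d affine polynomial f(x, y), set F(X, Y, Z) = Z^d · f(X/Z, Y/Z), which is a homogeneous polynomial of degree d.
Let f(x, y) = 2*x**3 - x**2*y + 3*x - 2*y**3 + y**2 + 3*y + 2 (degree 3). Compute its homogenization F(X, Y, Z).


F(X, Y, Z) = 2*X**3 - X**2*Y + 3*X*Z**2 - 2*Y**3 + Y**2*Z + 3*Y*Z**2 + 2*Z**3

deg(f) = 3.
Substitute x = X/Z, y = Y/Z into f, then multiply by Z^3.
  monomial 2·x^3·y^0 ↦ 2·X^3·Y^0·Z^0.
  monomial -1·x^2·y^1 ↦ -1·X^2·Y^1·Z^0.
  monomial 3·x^1·y^0 ↦ 3·X^1·Y^0·Z^2.
  monomial -2·x^0·y^3 ↦ -2·X^0·Y^3·Z^0.
  monomial 1·x^0·y^2 ↦ 1·X^0·Y^2·Z^1.
  monomial 3·x^0·y^1 ↦ 3·X^0·Y^1·Z^2.
  monomial 2·x^0·y^0 ↦ 2·X^0·Y^0·Z^3.
Collecting: F(X, Y, Z) = 2*X**3 - X**2*Y + 3*X*Z**2 - 2*Y**3 + Y**2*Z + 3*Y*Z**2 + 2*Z**3.


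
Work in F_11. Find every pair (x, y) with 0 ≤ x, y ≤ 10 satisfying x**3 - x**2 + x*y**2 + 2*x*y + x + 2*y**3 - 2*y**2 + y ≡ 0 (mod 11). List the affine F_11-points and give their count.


Affine F_11-points: {(0, 0), (1, 3), (2, 4), (3, 2), (4, 8), (5, 1), (7, 9), (8, 4), (9, 5)}; count = 9.

For each of the 121 pairs (x, y) ∈ F_11², evaluate f(x, y) mod 11. Record the zeros.
  x = 0: [0↦0, 1↦1, 2↦10, 3↦6, 4↦1, 5↦7, 6↦3, 7↦1, 8↦2, 9↦7, 10↦6]  zeros at y ∈ {0}
  x = 1: [0↦1, 1↦5, 2↦8, 3↦0, 4↦4, 5↦10, 6↦8, 7↦10, 8↦6, 9↦8, 10↦6]  zeros at y ∈ {3}
  x = 2: [0↦6, 1↦2, 2↦10, 3↦9, 4↦0, 5↦6, 6↦6, 7↦1, 8↦3, 9↦2, 10↦10]  zeros at y ∈ {4}
  x = 3: [0↦10, 1↦9, 2↦0, 3↦6, 4↦6, 5↦1, 6↦3, 7↦2, 8↦10, 9↦6, 10↦2]  zeros at y ∈ {2}
  x = 4: [0↦8, 1↦10, 2↦6, 3↦8, 4↦6, 5↦1, 6↦5, 7↦8, 8↦0, 9↦4, 10↦10]  zeros at y ∈ {8}
  x = 5: [0↦6, 1↦0, 2↦1, 3↦10, 4↦6, 5↦1, 6↦7, 7↦3, 8↦1, 9↦2, 10↦7]  zeros at y ∈ {1}
  x = 6: [0↦10, 1↦7, 2↦2, 3↦7, 4↦1, 5↦7, 6↦4, 7↦4, 8↦8, 9↦6, 10↦10]  zeros at y ∈ ∅
  x = 7: [0↦4, 1↦4, 2↦4, 3↦5, 4↦8, 5↦3, 6↦2, 7↦6, 8↦5, 9↦0, 10↦3]  zeros at y ∈ {9}
  x = 8: [0↦5, 1↦8, 2↦2, 3↦10, 4↦0, 5↦6, 6↦7, 7↦4, 8↦9, 9↦1, 10↦3]  zeros at y ∈ {4}
  x = 9: [0↦8, 1↦3, 2↦2, 3↦6, 4↦5, 5↦0, 6↦3, 7↦4, 8↦4, 9↦4, 10↦5]  zeros at y ∈ {5}
  x = 10: [0↦8, 1↦6, 2↦10, 3↦10, 4↦7, 5↦2, 6↦7, 7↦1, 8↦7, 9↦4, 10↦4]  zeros at y ∈ ∅
Collecting zeros: affine points = {(0, 0), (1, 3), (2, 4), (3, 2), (4, 8), (5, 1), (7, 9), (8, 4), (9, 5)}.
Total count |C(F_11)_aff| = 9.


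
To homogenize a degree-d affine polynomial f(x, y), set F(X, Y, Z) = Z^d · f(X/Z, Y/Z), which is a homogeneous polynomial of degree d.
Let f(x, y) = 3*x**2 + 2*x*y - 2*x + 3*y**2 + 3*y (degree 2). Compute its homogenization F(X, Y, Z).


F(X, Y, Z) = 3*X**2 + 2*X*Y - 2*X*Z + 3*Y**2 + 3*Y*Z

deg(f) = 2.
Substitute x = X/Z, y = Y/Z into f, then multiply by Z^2.
  monomial 3·x^2·y^0 ↦ 3·X^2·Y^0·Z^0.
  monomial 2·x^1·y^1 ↦ 2·X^1·Y^1·Z^0.
  monomial -2·x^1·y^0 ↦ -2·X^1·Y^0·Z^1.
  monomial 3·x^0·y^2 ↦ 3·X^0·Y^2·Z^0.
  monomial 3·x^0·y^1 ↦ 3·X^0·Y^1·Z^1.
Collecting: F(X, Y, Z) = 3*X**2 + 2*X*Y - 2*X*Z + 3*Y**2 + 3*Y*Z.


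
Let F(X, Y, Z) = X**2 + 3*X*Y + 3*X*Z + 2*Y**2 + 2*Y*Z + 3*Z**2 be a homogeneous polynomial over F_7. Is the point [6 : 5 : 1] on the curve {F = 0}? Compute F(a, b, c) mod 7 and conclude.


F(6,5,1) ≡ 4 (mod 7); P is NOT on the curve.

Evaluate F(6, 5, 1) term-by-term (mod 7).
  X**2 ↦ 1·36·1·1 = 36
  3*X*Y ↦ 3·6·5·1 = 90
  3*X*Z ↦ 3·6·1·1 = 18
  2*Y**2 ↦ 2·1·25·1 = 50
  2*Y*Z ↦ 2·1·5·1 = 10
  3*Z**2 ↦ 3·1·1·1 = 3
Sum: F(6, 5, 1) = (36) + (90) + (18) + (50) + (10) + (3) = 207.
Reducing mod 7: 207 ≡ 4 (mod 7).
Since F(a, b, c) ≡ 4 ≠ 0 (mod 7), P does NOT lie on the curve.


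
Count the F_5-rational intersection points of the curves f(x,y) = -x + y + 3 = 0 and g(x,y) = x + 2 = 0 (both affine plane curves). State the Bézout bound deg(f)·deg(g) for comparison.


Common zeros: {(3, 0)}; count = 1; Bézout bound = 1.

deg(f) = 1, deg(g) = 1, so Bézout bound = 1.
Scan x ∈ F_5. For each x, list the y ∈ F_5 with f(x, y) ≡ 0 and those with g(x, y) ≡ 0 (mod 5); the common zeros in that column are the intersection.
  x = 0: f ≡ 0 at y ∈ {2}; g ≡ 0 at y ∈ ∅; common: ∅.
  x = 1: f ≡ 0 at y ∈ {3}; g ≡ 0 at y ∈ ∅; common: ∅.
  x = 2: f ≡ 0 at y ∈ {4}; g ≡ 0 at y ∈ ∅; common: ∅.
  x = 3: f ≡ 0 at y ∈ {0}; g ≡ 0 at y ∈ {0, 1, 2, 3, 4}; common: {0}.
  x = 4: f ≡ 0 at y ∈ {1}; g ≡ 0 at y ∈ ∅; common: ∅.
Collecting: common zeros = {(3, 0)}, so the count is 1.
Comparison with the Bézout bound: 1 ≤ 1 = deg(f)·deg(g), as expected for curves with no common component (the bound is attained).


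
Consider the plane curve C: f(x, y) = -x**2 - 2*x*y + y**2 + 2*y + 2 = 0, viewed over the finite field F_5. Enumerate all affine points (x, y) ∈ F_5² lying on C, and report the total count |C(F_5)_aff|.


Affine F_5-points: {(0, 1), (0, 2), (1, 2), (1, 3), (3, 1), (3, 3)}; count = 6.

For each of the 25 pairs (x, y) ∈ F_5², evaluate f(x, y) mod 5. Record the zeros.
  x = 0: [0↦2, 1↦0, 2↦0, 3↦2, 4↦1]  zeros at y ∈ {1, 2}
  x = 1: [0↦1, 1↦2, 2↦0, 3↦0, 4↦2]  zeros at y ∈ {2, 3}
  x = 2: [0↦3, 1↦2, 2↦3, 3↦1, 4↦1]  zeros at y ∈ ∅
  x = 3: [0↦3, 1↦0, 2↦4, 3↦0, 4↦3]  zeros at y ∈ {1, 3}
  x = 4: [0↦1, 1↦1, 2↦3, 3↦2, 4↦3]  zeros at y ∈ ∅
Collecting zeros: affine points = {(0, 1), (0, 2), (1, 2), (1, 3), (3, 1), (3, 3)}.
Total count |C(F_5)_aff| = 6.


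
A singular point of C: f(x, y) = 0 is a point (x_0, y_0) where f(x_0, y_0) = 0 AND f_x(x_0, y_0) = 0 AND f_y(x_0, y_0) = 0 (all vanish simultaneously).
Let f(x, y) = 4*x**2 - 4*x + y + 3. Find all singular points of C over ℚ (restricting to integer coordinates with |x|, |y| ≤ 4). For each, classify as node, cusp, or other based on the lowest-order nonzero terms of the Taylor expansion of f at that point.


No singular points in the scanned grid; C is smooth there.

Compute partial derivatives:
  f_x = 8*x - 4.
  f_y = 1.
f_y = 1 is a nonzero constant, so f_y never vanishes: no point (x, y) can satisfy f = f_x = f_y = 0. In particular no (x, y) ∈ {−4, ..., 4}² is singular; the curve is smooth.


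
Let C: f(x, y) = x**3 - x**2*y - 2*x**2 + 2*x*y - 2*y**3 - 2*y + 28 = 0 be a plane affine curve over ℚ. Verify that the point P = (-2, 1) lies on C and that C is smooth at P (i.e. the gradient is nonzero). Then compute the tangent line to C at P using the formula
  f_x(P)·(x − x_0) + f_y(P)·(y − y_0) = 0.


Tangent line at P: 26*x - 16*y + 68 = 0.

Step 1: f(-2, 1) = 0, so P lies on C.
Step 2: partial derivatives
  f_x(x, y) = 3*x**2 - 2*x*y - 4*x + 2*y, f_y(x, y) = -x**2 + 2*x - 6*y**2 - 2.
  f_x(P) = 26, f_y(P) = -16 (gradient nonzero, so P is smooth).
Step 3: tangent line at P: 26·(x − -2) + -16·(y − 1) = 0.
Expanding: 26*x - 16*y + 68 = 0.


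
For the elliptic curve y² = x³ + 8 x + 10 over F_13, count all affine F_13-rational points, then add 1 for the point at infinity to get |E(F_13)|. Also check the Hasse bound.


Affine points = {(0, 6), (0, 7), (3, 3), (3, 10), (6, 1), (6, 12), (8, 1), (8, 12), (11, 5), (11, 8), (12, 1), (12, 12)}; affine count = 12; |E(F_13)| = 13.

Discriminant check: Δ ∝ 4a³ + 27b² = 4·8³ + 27·10² = 4·512 + 27·100 ≡ 3 (mod 13). Nonzero ⇒ E is nonsingular.
For each x ∈ F_13, compute rhs = x³ + 8·x + 10 mod 13, then count y ∈ F_13 with y² ≡ rhs.
  x = 0: rhs = 10, matching y values: 6, 7 (2 points).
  x = 1: rhs = 6, matching y values: none (0 points).
  x = 2: rhs = 8, matching y values: none (0 points).
  x = 3: rhs = 9, matching y values: 3, 10 (2 points).
  x = 4: rhs = 2, matching y values: none (0 points).
  x = 5: rhs = 6, matching y values: none (0 points).
  x = 6: rhs = 1, matching y values: 1, 12 (2 points).
  x = 7: rhs = 6, matching y values: none (0 points).
  x = 8: rhs = 1, matching y values: 1, 12 (2 points).
  x = 9: rhs = 5, matching y values: none (0 points).
  x = 10: rhs = 11, matching y values: none (0 points).
  x = 11: rhs = 12, matching y values: 5, 8 (2 points).
  x = 12: rhs = 1, matching y values: 1, 12 (2 points).
Total affine count: 12.
Full point count |E(F_13)| = 12 + 1 = 13.
Hasse bound: |13 − (13+1)| = |-1| = 1 ≤ 2√13 ≈ 7.2111 ✓.


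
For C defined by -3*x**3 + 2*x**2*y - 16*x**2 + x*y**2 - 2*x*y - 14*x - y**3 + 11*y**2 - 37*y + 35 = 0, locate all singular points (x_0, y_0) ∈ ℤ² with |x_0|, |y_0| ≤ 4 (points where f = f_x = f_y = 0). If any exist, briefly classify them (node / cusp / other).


Singular points: {(-1, 3)}; classification: node.

Compute partial derivatives:
  f_x = -9*x**2 + 4*x*y - 32*x + y**2 - 2*y - 14.
  f_y = 2*x**2 + 2*x*y - 2*x - 3*y**2 + 22*y - 37.
Scan x_0 ∈ {−4, ..., 4}. For each x_0, f_y(x_0, y) is a polynomial in y; find its integer roots y ∈ {−4, ..., 4}, then test f_x and f at those candidates.
  x = -4: f_y(-4, y) = -3*y**2 + 14*y + 3; no integer root y with |y| ≤ 4.
  x = -3: f_y(-3, y) = -3*y**2 + 16*y - 13; vanishes at y ∈ {1}. (-3, 1): f_x = -12 ≠ 0.
  x = -2: f_y(-2, y) = -3*y**2 + 18*y - 25; no integer root y with |y| ≤ 4.
  x = -1: f_y(-1, y) = -3*y**2 + 20*y - 33; vanishes at y ∈ {3}. (-1, 3): f_x = 0, f = 0 — SINGULAR.
  x = 0: f_y(0, y) = -3*y**2 + 22*y - 37; no integer root y with |y| ≤ 4.
  x = 1: f_y(1, y) = -3*y**2 + 24*y - 37; no integer root y with |y| ≤ 4.
  x = 2: f_y(2, y) = -3*y**2 + 26*y - 33; no integer root y with |y| ≤ 4.
  x = 3: f_y(3, y) = -3*y**2 + 28*y - 25; vanishes at y ∈ {1}. (3, 1): f_x = -180 ≠ 0.
  x = 4: f_y(4, y) = -3*y**2 + 30*y - 13; no integer root y with |y| ≤ 4.
Only singular point on the grid: (-1, 3).
Classify: substitute x = -1 + u, y = 3 + v and expand: f = -3*u**3 + 2*u**2*v - u**2 + u*v**2 - v**3 + v**2.
No constant or linear terms (consistent with a singular point). Quadratic part: -u**2 + v**2. Cubic part: -3*u**3 + 2*u**2*v + u*v**2 - v**3.
The quadratic part v**2 - u**2 = (v − u)(v + u) splits into two distinct linear factors, so there are two distinct tangent lines y − 3 = ±(x − -1) — this is a node (ordinary double point).
Classification: node.


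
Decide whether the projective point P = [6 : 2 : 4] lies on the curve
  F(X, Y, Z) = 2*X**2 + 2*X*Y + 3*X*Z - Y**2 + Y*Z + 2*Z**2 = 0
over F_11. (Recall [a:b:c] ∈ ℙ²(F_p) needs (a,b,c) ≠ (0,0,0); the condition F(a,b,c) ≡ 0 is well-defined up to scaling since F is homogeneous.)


F(6,2,4) ≡ 6 (mod 11); P is NOT on the curve.

Evaluate F(6, 2, 4) term-by-term (mod 11).
  2*X**2 ↦ 2·36·1·1 = 72
  2*X*Y ↦ 2·6·2·1 = 24
  3*X*Z ↦ 3·6·1·4 = 72
  -Y**2 ↦ -1·1·4·1 = -4
  Y*Z ↦ 1·1·2·4 = 8
  2*Z**2 ↦ 2·1·1·16 = 32
Sum: F(6, 2, 4) = (72) + (24) + (72) + (-4) + (8) + (32) = 204.
Reducing mod 11: 204 ≡ 6 (mod 11).
Since F(a, b, c) ≡ 6 ≠ 0 (mod 11), P does NOT lie on the curve.
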